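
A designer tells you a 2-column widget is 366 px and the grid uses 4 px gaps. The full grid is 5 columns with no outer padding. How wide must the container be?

Subtracting 1 gap of 4 leaves 362 for 2 columns, so c = 181 px.
Container = 5·181 + 4·4 = 905 + 16 = 921 px.

921 px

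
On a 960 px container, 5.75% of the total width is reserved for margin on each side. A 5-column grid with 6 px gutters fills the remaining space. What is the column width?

960 × (1 − 2·5.75%) = 960 × 88.5% = 849.6 px for the columns.
Subtracting 4 gutters of 6 leaves 825.6 for 5 columns, so c = 165.12 px.

165.12 px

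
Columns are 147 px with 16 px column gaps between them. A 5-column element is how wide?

799 px

5 columns plus 4 column gaps: 735 + 64 = 799 px.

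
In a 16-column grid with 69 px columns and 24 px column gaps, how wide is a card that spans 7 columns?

Span of 7: 7·69 + 6·24 = 483 + 144 = 627 px.

627 px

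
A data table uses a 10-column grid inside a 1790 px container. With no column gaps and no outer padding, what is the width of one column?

10c = 1790 → c = 179 px.

179 px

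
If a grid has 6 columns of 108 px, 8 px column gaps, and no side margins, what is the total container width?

Summing: 648 + 40 = 688 px.

688 px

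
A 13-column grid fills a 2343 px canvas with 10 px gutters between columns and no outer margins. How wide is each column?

171 px

2343 − 12·10 = 2223; ÷13 gives c = 171 px.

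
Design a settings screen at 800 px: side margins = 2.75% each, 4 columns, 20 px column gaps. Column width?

174 px

800 × (1 − 2·2.75%) = 800 × 94.5% = 756 px for the columns.
756 − 3·20 = 696; ÷4 gives c = 174 px.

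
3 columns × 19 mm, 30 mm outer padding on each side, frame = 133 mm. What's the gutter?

Inside the margins: 133 − 60 = 73 mm.
3 columns take 3·19 = 57 mm; remaining 16 splits into 2 gutters.
g = 16 / 2 = 8 mm.

8 mm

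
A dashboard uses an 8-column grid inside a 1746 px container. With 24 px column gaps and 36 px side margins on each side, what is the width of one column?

Inside the margins: 1746 − 72 = 1674 px.
Subtracting 7 column gaps of 24 leaves 1506 for 8 columns, so c = 188.25 px.

188.25 px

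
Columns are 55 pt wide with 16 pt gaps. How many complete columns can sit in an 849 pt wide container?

k columns need k·55 + (k−1)·16 = k·71 − 16.
k·71 − 16 ≤ 849 → k ≤ 865 / 71 ≈ 12.18, so k = 12.

12 columns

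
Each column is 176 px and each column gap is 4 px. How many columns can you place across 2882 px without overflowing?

16 columns

k columns need k·176 + (k−1)·4 = k·180 − 4.
k·180 − 4 ≤ 2882 → k ≤ 2886 / 180 ≈ 16.03, so k = 16.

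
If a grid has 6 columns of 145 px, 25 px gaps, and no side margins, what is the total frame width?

Total width: 6·145 + 5·25 = 995 px.

995 px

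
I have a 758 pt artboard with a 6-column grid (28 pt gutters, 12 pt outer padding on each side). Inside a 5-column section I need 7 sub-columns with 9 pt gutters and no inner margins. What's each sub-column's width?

79 pt

Subtract both margins: 758 − 2·12 = 734 pt.
734 − 5·28 = 594; ÷6 gives c = 99 pt.
5-column span = 5·99 + 4·28 = 607 pt.
Subtracting 6 gutters of 9 leaves 553 for 7 columns, so d = 79 pt.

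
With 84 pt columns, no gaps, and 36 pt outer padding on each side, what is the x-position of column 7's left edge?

540 pt

Before column 7: the margin + 6 columns + 6 gaps.
Offset = 36 + 6·(84 + 0) = 36 + 504 = 540 pt.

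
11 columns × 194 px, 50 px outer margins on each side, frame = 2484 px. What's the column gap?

25 px

Inside the margins: 2484 − 100 = 2384 px.
Columns use 2134 px, leaving 250 px across 10 column gaps = 25 px each.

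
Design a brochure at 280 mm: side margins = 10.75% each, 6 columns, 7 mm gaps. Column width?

Each margin = 10.75% of 280 = 30.1 mm; content = 280 − 2·30.1 = 219.8 mm.
Subtracting 5 gaps of 7 leaves 184.8 for 6 columns, so c = 30.8 mm.

30.8 mm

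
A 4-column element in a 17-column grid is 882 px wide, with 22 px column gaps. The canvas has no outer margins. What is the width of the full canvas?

3820 px

Subtracting 3 column gaps of 22 leaves 816 for 4 columns, so c = 204 px.
Summing: 3468 + 352 = 3820 px.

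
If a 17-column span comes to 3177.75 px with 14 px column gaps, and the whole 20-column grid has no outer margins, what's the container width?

3741 px

17 columns + 16 column gaps: 17c + 16·14 = 3177.75.
17c = 3177.75 − 224 = 2953.75, so c = 173.75 px.
Total width: 20·173.75 + 19·14 = 3741 px.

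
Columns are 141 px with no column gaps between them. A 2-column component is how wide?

282 px

With no column gaps, 2 columns span 2·141 = 282 px.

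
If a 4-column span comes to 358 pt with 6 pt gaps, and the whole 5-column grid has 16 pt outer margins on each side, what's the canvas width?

481 pt

4 columns + 3 gaps: 4c + 3·6 = 358.
4c = 358 − 18 = 340, so c = 85 pt.
Total width: 2·16 + 5·85 + 4·6 = 481 pt.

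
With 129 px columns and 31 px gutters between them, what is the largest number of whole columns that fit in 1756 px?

k columns need k·129 + (k−1)·31 = k·160 − 31.
k·160 − 31 ≤ 1756 → k ≤ 1787 / 160 ≈ 11.17, so k = 11.

11 columns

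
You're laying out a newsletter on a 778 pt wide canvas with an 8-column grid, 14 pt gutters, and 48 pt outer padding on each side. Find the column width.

73 pt

Content width = 778 − 2·48 = 682 pt.
8c + 7·14 = 682 → 8c = 584 → c = 73 pt.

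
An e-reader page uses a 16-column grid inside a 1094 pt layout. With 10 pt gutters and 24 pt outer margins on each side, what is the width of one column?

Take off 48 pt of margins, leaving 1046 pt.
Subtracting 15 gutters of 10 leaves 896 for 16 columns, so c = 56 pt.

56 pt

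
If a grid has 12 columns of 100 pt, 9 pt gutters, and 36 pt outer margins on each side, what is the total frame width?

1371 pt

Total width: 2·36 + 12·100 + 11·9 = 1371 pt.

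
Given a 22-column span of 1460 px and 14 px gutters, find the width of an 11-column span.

723 px

22c + 21·14 = 1460 → 22c = 1166 → c = 53 px.
Span of 11: 11·53 + 10·14 = 583 + 140 = 723 px.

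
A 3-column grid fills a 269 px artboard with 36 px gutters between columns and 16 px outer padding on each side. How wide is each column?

55 px

Inside the margins: 269 − 32 = 237 px.
237 − 2·36 = 165; ÷3 gives c = 55 px.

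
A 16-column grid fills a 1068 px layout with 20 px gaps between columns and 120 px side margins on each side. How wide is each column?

33 px

Inside the margins: 1068 − 240 = 828 px.
828 − 15·20 = 528; ÷16 gives c = 33 px.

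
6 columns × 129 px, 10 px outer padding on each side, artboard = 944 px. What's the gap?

Take off 20 px of margins, leaving 924 px.
6 columns take 6·129 = 774 px; remaining 150 splits into 5 gaps.
g = 150 / 5 = 30 px.

30 px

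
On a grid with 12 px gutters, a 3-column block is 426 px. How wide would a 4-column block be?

572 px

3 columns + 2 gutters: 3c + 2·12 = 426.
3c = 426 − 24 = 402, so c = 134 px.
4-column span = 4·134 + 3·12 = 572 px.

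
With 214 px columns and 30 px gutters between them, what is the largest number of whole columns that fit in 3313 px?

13 columns

13 columns: 13·214 + 12·30 = 3142 px ≤ 3313.
14 columns: 3386 px > 3313. So 13.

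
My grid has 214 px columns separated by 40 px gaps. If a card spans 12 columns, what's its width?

Span of 12: 12·214 + 11·40 = 2568 + 440 = 3008 px.

3008 px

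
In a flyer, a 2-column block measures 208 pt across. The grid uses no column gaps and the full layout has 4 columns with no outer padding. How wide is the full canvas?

2c = 208 → c = 104 pt.
Summing: 416 = 416 pt.

416 pt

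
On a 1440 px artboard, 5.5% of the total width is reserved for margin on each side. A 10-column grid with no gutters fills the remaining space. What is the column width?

1440 × (1 − 2·5.5%) = 1440 × 89% = 1281.6 px for the columns.
With no gutters, each column is 1281.6/10 = 128.16 px.

128.16 px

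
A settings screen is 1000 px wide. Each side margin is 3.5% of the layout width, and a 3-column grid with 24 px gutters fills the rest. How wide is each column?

Each margin = 3.5% of 1000 = 35 px; content = 1000 − 2·35 = 930 px.
3c + 2·24 = 930 → 3c = 882 → c = 294 px.

294 px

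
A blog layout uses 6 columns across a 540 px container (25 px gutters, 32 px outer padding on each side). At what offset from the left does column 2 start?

Inside the margins: 540 − 64 = 476 px.
Subtracting 5 gutters of 25 leaves 351 for 6 columns, so c = 58.5 px.
Column 2 starts at margin + 1·(column + gutter) = 32 + 1·83.5 = 115.5 px.

115.5 px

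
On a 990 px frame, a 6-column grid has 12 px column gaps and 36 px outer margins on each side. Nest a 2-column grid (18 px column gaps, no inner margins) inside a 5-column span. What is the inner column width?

Subtract both margins: 990 − 2·36 = 918 px.
Subtracting 5 column gaps of 12 leaves 858 for 6 columns, so c = 143 px.
5 columns plus 4 column gaps: 715 + 48 = 763 px.
763 − 1·18 = 745; ÷2 gives d = 372.5 px.

372.5 px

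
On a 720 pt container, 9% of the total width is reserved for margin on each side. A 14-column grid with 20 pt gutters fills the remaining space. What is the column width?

23.6 pt

Each margin = 9% of 720 = 64.8 pt; content = 720 − 2·64.8 = 590.4 pt.
590.4 − 13·20 = 330.4; ÷14 gives c = 23.6 pt.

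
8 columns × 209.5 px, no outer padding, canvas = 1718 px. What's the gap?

6 px

8·209.5 + 7g = 1718 → 7g = 42 → g = 6 px.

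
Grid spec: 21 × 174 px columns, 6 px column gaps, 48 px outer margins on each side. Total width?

3870 px

Artboard = 2·48 + 21·174 + 20·6 = 96 + 3654 + 120 = 3870 px.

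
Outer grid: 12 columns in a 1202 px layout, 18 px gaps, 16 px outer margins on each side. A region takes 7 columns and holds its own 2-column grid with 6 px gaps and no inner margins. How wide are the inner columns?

Take off 32 px of margins, leaving 1170 px.
1170 − 11·18 = 972; ÷12 gives c = 81 px.
7-column span = 7·81 + 6·18 = 675 px.
2 columns + 1 gap: 2d + 1·6 = 675.
2d = 675 − 6 = 669, so d = 334.5 px.

334.5 px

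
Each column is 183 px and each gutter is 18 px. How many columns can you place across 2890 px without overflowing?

Each extra column adds 183 + 18 = 201 px.
(2890 + 18) / 201 = 14.47, so 14 columns fit.

14 columns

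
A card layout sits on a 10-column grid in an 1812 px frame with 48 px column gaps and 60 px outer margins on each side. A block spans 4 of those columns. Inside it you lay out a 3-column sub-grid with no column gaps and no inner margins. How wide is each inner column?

216 px

Inside the margins: 1812 − 120 = 1692 px.
1692 − 9·48 = 1260; ÷10 gives c = 126 px.
Span of 4: 4·126 + 3·48 = 504 + 144 = 648 px.
3d = 648 → d = 216 px.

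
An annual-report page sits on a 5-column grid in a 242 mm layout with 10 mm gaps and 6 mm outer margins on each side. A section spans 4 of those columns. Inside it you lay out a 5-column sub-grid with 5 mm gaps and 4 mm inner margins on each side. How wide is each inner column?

30.8 mm

Subtract both margins: 242 − 2·6 = 230 mm.
230 − 4·10 = 190; ÷5 gives c = 38 mm.
Span of 4: 4·38 + 3·10 = 152 + 30 = 182 mm.
Inner content = 182 − 2·4 = 174 mm.
174 − 4·5 = 154; ÷5 gives d = 30.8 mm.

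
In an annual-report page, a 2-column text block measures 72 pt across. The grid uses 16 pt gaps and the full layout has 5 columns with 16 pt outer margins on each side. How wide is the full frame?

236 pt

Subtracting 1 gap of 16 leaves 56 for 2 columns, so c = 28 pt.
Frame = 2·16 + 5·28 + 4·16 = 32 + 140 + 64 = 236 pt.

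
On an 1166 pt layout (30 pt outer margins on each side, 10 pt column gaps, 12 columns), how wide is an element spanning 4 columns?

362 pt

Inside the margins: 1166 − 60 = 1106 pt.
1106 − 11·10 = 996; ÷12 gives c = 83 pt.
4-column span = 4·83 + 3·10 = 362 pt.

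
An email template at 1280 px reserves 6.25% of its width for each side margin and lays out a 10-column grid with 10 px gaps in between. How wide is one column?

Each margin = 6.25% of 1280 = 80 px; content = 1280 − 2·80 = 1120 px.
10c + 9·10 = 1120 → 10c = 1030 → c = 103 px.

103 px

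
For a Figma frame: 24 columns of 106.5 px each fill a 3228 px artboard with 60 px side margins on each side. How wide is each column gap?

24 px

Inside the margins: 3228 − 120 = 3108 px.
24 columns take 24·106.5 = 2556 px; remaining 552 splits into 23 column gaps.
g = 552 / 23 = 24 px.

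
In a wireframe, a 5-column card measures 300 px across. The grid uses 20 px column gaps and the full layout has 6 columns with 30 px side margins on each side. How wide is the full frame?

5 columns + 4 column gaps: 5c + 4·20 = 300.
5c = 300 − 80 = 220, so c = 44 px.
Total width: 2·30 + 6·44 + 5·20 = 424 px.

424 px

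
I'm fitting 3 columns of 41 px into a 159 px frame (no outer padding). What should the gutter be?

18 px

Columns use 123 px, leaving 36 px across 2 gutters = 18 px each.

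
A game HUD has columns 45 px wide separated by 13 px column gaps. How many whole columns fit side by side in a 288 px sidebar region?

k columns need k·45 + (k−1)·13 = k·58 − 13.
k·58 − 13 ≤ 288 → k ≤ 301 / 58 ≈ 5.19, so k = 5.

5 columns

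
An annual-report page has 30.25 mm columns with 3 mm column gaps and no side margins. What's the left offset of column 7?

Each column+gutter stride is 33.25 mm; with no margin, 6 of them is 199.5 mm.

199.5 mm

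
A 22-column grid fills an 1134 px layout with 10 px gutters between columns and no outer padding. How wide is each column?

1134 − 21·10 = 924; ÷22 gives c = 42 px.

42 px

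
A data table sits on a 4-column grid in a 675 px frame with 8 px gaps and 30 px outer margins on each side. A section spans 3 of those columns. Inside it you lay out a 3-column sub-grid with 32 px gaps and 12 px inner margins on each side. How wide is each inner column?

123.75 px

Outer content = 675 − 2·30 = 615 px.
4c + 3·8 = 615 → 4c = 591 → c = 147.75 px.
3 columns plus 2 gaps: 443.25 + 16 = 459.25 px.
Inner content = 459.25 − 2·12 = 435.25 px.
435.25 − 2·32 = 371.25; ÷3 gives d = 123.75 px.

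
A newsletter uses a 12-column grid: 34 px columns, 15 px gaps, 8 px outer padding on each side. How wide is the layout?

589 px

Layout = 2·8 + 12·34 + 11·15 = 16 + 408 + 165 = 589 px.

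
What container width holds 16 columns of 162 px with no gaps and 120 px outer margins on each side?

2832 px

Container = 2·120 + 16·162 = 240 + 2592 = 2832 px.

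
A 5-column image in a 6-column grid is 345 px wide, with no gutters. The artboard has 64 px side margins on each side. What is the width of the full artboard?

5c = 345 → c = 69 px.
Artboard = 2·64 + 6·69 = 128 + 414 = 542 px.

542 px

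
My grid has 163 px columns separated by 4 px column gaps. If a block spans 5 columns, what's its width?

831 px

5 columns plus 4 column gaps: 815 + 16 = 831 px.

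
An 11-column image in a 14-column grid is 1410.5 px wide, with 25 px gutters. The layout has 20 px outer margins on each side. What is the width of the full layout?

Subtracting 10 gutters of 25 leaves 1160.5 for 11 columns, so c = 105.5 px.
Layout = 2·20 + 14·105.5 + 13·25 = 40 + 1477 + 325 = 1842 px.

1842 px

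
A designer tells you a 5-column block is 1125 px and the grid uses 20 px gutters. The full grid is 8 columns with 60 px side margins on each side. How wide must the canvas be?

5 columns + 4 gutters: 5c + 4·20 = 1125.
5c = 1125 − 80 = 1045, so c = 209 px.
Canvas = 2·60 + 8·209 + 7·20 = 120 + 1672 + 140 = 1932 px.

1932 px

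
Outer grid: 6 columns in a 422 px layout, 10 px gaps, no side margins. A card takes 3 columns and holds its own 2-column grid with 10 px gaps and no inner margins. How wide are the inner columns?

98 px

6c + 5·10 = 422 → 6c = 372 → c = 62 px.
Span of 3: 3·62 + 2·10 = 186 + 20 = 206 px.
Subtracting 1 gap of 10 leaves 196 for 2 columns, so d = 98 px.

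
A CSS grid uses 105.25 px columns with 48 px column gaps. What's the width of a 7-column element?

1024.75 px

7-column span = 7·105.25 + 6·48 = 1024.75 px.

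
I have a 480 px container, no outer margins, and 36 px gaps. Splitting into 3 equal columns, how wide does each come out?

Subtracting 2 gaps of 36 leaves 408 for 3 columns, so c = 136 px.

136 px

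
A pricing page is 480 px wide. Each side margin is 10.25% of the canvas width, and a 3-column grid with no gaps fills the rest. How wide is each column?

Margins: 10.25% × 480 = 49.2 px each, so content = 480 − 98.4 = 381.6 px.
381.6 / 3 = 127.2 px per column.

127.2 px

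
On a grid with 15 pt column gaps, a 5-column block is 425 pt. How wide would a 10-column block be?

865 pt

Subtracting 4 column gaps of 15 leaves 365 for 5 columns, so c = 73 pt.
Span of 10: 10·73 + 9·15 = 730 + 135 = 865 pt.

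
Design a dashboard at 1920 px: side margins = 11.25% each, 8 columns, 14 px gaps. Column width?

Each margin = 11.25% of 1920 = 216 px; content = 1920 − 2·216 = 1488 px.
Subtracting 7 gaps of 14 leaves 1390 for 8 columns, so c = 173.75 px.

173.75 px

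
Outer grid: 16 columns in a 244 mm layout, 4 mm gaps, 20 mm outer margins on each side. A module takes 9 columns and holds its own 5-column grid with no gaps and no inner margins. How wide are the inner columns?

Inside the margins: 244 − 40 = 204 mm.
16c + 15·4 = 204 → 16c = 144 → c = 9 mm.
Span of 9: 9·9 + 8·4 = 81 + 32 = 113 mm.
5d = 113 → d = 22.6 mm.

22.6 mm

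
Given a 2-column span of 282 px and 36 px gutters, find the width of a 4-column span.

2 columns + 1 gutter: 2c + 1·36 = 282.
2c = 282 − 36 = 246, so c = 123 px.
4 columns plus 3 gutters: 492 + 108 = 600 px.

600 px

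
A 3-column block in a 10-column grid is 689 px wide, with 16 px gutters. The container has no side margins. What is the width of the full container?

2334 px

3c + 2·16 = 689 → 3c = 657 → c = 219 px.
Summing: 2190 + 144 = 2334 px.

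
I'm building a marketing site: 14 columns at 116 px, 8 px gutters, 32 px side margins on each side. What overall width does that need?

1792 px

Total width: 2·32 + 14·116 + 13·8 = 1792 px.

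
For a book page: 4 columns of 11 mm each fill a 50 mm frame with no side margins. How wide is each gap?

4 columns take 4·11 = 44 mm; remaining 6 splits into 3 gaps.
g = 6 / 3 = 2 mm.

2 mm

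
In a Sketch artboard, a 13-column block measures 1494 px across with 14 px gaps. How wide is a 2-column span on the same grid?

218 px

1494 − 12·14 = 1326; ÷13 gives c = 102 px.
Span of 2: 2·102 + 1·14 = 204 + 14 = 218 px.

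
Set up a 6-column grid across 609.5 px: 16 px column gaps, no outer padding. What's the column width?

88.25 px

609.5 − 5·16 = 529.5; ÷6 gives c = 88.25 px.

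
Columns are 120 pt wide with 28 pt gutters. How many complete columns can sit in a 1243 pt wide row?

8 columns

Each extra column adds 120 + 28 = 148 pt.
(1243 + 28) / 148 = 8.59, so 8 columns fit.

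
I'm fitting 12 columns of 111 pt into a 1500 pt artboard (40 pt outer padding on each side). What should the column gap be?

Subtract both margins: 1500 − 2·40 = 1420 pt.
12·111 + 11g = 1420 → 11g = 88 → g = 8 pt.

8 pt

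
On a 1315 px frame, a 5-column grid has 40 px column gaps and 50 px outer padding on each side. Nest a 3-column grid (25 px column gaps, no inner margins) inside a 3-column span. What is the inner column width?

221 px

Subtract both margins: 1315 − 2·50 = 1215 px.
1215 − 4·40 = 1055; ÷5 gives c = 211 px.
Span of 3: 3·211 + 2·40 = 633 + 80 = 713 px.
Subtracting 2 column gaps of 25 leaves 663 for 3 columns, so d = 221 px.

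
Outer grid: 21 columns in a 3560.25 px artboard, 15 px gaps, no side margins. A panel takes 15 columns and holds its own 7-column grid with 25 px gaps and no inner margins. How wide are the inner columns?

21 columns + 20 gaps: 21c + 20·15 = 3560.25.
21c = 3560.25 − 300 = 3260.25, so c = 155.25 px.
Span of 15: 15·155.25 + 14·15 = 2328.75 + 210 = 2538.75 px.
Subtracting 6 gaps of 25 leaves 2388.75 for 7 columns, so d = 341.25 px.

341.25 px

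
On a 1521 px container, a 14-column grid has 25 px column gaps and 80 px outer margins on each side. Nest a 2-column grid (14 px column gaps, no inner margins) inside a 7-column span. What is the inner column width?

327 px

Outer content = 1521 − 2·80 = 1361 px.
14 columns + 13 column gaps: 14c + 13·25 = 1361.
14c = 1361 − 325 = 1036, so c = 74 px.
7 columns plus 6 column gaps: 518 + 150 = 668 px.
Subtracting 1 column gap of 14 leaves 654 for 2 columns, so d = 327 px.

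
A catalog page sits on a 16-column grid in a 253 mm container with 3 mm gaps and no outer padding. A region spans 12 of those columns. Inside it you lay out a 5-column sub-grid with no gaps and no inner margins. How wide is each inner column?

Subtracting 15 gaps of 3 leaves 208 for 16 columns, so c = 13 mm.
12 columns plus 11 gaps: 156 + 33 = 189 mm.
189 / 5 = 37.8 mm per column.

37.8 mm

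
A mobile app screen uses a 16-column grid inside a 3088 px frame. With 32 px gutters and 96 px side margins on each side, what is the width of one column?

Take off 192 px of margins, leaving 2896 px.
Subtracting 15 gutters of 32 leaves 2416 for 16 columns, so c = 151 px.

151 px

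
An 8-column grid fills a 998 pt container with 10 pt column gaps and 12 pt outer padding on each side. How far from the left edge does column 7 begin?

750 pt

Subtract both margins: 998 − 2·12 = 974 pt.
Subtracting 7 column gaps of 10 leaves 904 for 8 columns, so c = 113 pt.
Before column 7: the margin + 6 columns + 6 column gaps.
Offset = 12 + 6·(113 + 10) = 12 + 738 = 750 pt.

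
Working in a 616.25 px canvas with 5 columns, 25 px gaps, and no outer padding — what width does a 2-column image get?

231.5 px

5c + 4·25 = 616.25 → 5c = 516.25 → c = 103.25 px.
Span of 2: 2·103.25 + 1·25 = 206.5 + 25 = 231.5 px.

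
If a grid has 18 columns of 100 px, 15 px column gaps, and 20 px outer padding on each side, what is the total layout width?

2095 px

Adding margins, columns and gutters: 40 + 1800 + 255 = 2095 px.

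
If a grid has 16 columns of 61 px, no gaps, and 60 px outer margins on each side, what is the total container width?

Total width: 2·60 + 16·61 = 1096 px.

1096 px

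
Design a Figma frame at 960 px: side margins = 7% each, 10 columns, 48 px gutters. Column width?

39.36 px

Each margin = 7% of 960 = 67.2 px; content = 960 − 2·67.2 = 825.6 px.
10c + 9·48 = 825.6 → 10c = 393.6 → c = 39.36 px.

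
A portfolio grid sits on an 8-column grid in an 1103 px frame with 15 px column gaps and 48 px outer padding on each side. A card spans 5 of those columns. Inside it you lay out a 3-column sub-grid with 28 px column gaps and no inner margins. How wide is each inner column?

Inside the margins: 1103 − 96 = 1007 px.
8 columns + 7 column gaps: 8c + 7·15 = 1007.
8c = 1007 − 105 = 902, so c = 112.75 px.
5 columns plus 4 column gaps: 563.75 + 60 = 623.75 px.
3 columns + 2 column gaps: 3d + 2·28 = 623.75.
3d = 623.75 − 56 = 567.75, so d = 189.25 px.

189.25 px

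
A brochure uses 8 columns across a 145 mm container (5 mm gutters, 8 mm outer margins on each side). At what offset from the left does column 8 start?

Subtract both margins: 145 − 2·8 = 129 mm.
Subtracting 7 gutters of 5 leaves 94 for 8 columns, so c = 11.75 mm.
Before column 8: the margin + 7 columns + 7 gutters.
Offset = 8 + 7·(11.75 + 5) = 8 + 117.25 = 125.25 mm.

125.25 mm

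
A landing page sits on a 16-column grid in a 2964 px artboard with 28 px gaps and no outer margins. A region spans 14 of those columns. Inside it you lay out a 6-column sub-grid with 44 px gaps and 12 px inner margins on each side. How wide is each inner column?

391 px

Subtracting 15 gaps of 28 leaves 2544 for 16 columns, so c = 159 px.
Span of 14: 14·159 + 13·28 = 2226 + 364 = 2590 px.
Inner content = 2590 − 2·12 = 2566 px.
6d + 5·44 = 2566 → 6d = 2346 → d = 391 px.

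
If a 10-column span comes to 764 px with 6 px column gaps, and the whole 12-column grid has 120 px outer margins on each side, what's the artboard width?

1158 px

10 columns + 9 column gaps: 10c + 9·6 = 764.
10c = 764 − 54 = 710, so c = 71 px.
Artboard = 2·120 + 12·71 + 11·6 = 240 + 852 + 66 = 1158 px.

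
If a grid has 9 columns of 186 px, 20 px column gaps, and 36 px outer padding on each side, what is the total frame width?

Adding margins, columns and gutters: 72 + 1674 + 160 = 1906 px.

1906 px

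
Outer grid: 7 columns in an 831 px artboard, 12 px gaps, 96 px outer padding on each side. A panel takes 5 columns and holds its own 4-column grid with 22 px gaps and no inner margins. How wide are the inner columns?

96.75 px

Outer content = 831 − 2·96 = 639 px.
639 − 6·12 = 567; ÷7 gives c = 81 px.
Span of 5: 5·81 + 4·12 = 405 + 48 = 453 px.
Subtracting 3 gaps of 22 leaves 387 for 4 columns, so d = 96.75 px.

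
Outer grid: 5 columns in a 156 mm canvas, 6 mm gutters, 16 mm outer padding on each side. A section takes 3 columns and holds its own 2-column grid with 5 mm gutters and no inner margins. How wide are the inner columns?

33.5 mm

Outer content = 156 − 2·16 = 124 mm.
124 − 4·6 = 100; ÷5 gives c = 20 mm.
3 columns plus 2 gutters: 60 + 12 = 72 mm.
Subtracting 1 gutter of 5 leaves 67 for 2 columns, so d = 33.5 mm.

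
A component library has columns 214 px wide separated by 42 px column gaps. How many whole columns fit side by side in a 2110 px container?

k columns need k·214 + (k−1)·42 = k·256 − 42.
k·256 − 42 ≤ 2110 → k ≤ 2152 / 256 ≈ 8.41, so k = 8.

8 columns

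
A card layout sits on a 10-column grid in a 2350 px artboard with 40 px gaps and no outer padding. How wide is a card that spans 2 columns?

10 columns + 9 gaps: 10c + 9·40 = 2350.
10c = 2350 − 360 = 1990, so c = 199 px.
Span of 2: 2·199 + 1·40 = 398 + 40 = 438 px.

438 px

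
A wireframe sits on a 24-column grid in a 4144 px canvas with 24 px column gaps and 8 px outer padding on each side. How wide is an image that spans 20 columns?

Content width = 4144 − 2·8 = 4128 px.
4128 − 23·24 = 3576; ÷24 gives c = 149 px.
20-column span = 20·149 + 19·24 = 3436 px.

3436 px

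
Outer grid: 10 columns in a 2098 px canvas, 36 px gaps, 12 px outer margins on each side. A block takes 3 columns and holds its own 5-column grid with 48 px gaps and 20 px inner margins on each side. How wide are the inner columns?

Subtract both margins: 2098 − 2·12 = 2074 px.
10 columns + 9 gaps: 10c + 9·36 = 2074.
10c = 2074 − 324 = 1750, so c = 175 px.
Span of 3: 3·175 + 2·36 = 525 + 72 = 597 px.
Inner content = 597 − 2·20 = 557 px.
5 columns + 4 gaps: 5d + 4·48 = 557.
5d = 557 − 192 = 365, so d = 73 px.

73 px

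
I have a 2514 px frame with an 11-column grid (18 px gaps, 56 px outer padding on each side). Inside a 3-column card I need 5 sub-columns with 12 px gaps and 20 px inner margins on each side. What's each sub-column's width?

Take off 112 px of margins, leaving 2402 px.
2402 − 10·18 = 2222; ÷11 gives c = 202 px.
Span of 3: 3·202 + 2·18 = 606 + 36 = 642 px.
Inner content = 642 − 2·20 = 602 px.
5d + 4·12 = 602 → 5d = 554 → d = 110.8 px.

110.8 px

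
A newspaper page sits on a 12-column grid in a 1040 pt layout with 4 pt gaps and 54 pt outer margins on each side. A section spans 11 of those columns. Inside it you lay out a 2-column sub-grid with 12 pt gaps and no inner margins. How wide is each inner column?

Outer content = 1040 − 2·54 = 932 pt.
12 columns + 11 gaps: 12c + 11·4 = 932.
12c = 932 − 44 = 888, so c = 74 pt.
Span of 11: 11·74 + 10·4 = 814 + 40 = 854 pt.
Subtracting 1 gap of 12 leaves 842 for 2 columns, so d = 421 pt.

421 pt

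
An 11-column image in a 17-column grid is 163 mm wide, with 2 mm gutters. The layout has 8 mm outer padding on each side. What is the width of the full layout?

269 mm

11 columns + 10 gutters: 11c + 10·2 = 163.
11c = 163 − 20 = 143, so c = 13 mm.
Adding margins, columns and gutters: 16 + 221 + 32 = 269 mm.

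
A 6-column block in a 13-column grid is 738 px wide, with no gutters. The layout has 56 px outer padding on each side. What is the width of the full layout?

738 / 6 = 123 px per column.
Summing: 112 + 1599 = 1711 px.

1711 px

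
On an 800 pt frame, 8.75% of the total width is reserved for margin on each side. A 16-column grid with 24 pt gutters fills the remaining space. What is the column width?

18.75 pt

Each margin = 8.75% of 800 = 70 pt; content = 800 − 2·70 = 660 pt.
16 columns + 15 gutters: 16c + 15·24 = 660.
16c = 660 − 360 = 300, so c = 18.75 pt.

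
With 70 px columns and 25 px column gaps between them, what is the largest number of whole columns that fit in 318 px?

k columns need k·70 + (k−1)·25 = k·95 − 25.
k·95 − 25 ≤ 318 → k ≤ 343 / 95 ≈ 3.61, so k = 3.

3 columns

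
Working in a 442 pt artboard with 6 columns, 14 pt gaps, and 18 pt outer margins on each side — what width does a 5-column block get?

336 pt

Subtract both margins: 442 − 2·18 = 406 pt.
6c + 5·14 = 406 → 6c = 336 → c = 56 pt.
Span of 5: 5·56 + 4·14 = 280 + 56 = 336 pt.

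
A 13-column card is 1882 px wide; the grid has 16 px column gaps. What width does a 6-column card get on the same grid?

13 columns + 12 column gaps: 13c + 12·16 = 1882.
13c = 1882 − 192 = 1690, so c = 130 px.
6-column span = 6·130 + 5·16 = 860 px.

860 px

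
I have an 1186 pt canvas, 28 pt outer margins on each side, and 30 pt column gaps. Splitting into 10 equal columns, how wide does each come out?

Content width = 1186 − 2·28 = 1130 pt.
1130 − 9·30 = 860; ÷10 gives c = 86 pt.

86 pt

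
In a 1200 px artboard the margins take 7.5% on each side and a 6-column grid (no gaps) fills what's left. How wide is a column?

Each margin = 7.5% of 1200 = 90 px; content = 1200 − 2·90 = 1020 px.
With no gaps, each column is 1020/6 = 170 px.

170 px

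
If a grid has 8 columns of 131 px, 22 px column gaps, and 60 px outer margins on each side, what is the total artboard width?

1322 px

Artboard = 2·60 + 8·131 + 7·22 = 120 + 1048 + 154 = 1322 px.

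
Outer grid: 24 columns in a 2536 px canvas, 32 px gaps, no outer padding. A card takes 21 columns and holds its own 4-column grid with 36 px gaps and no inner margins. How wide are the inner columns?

526.75 px

24 columns + 23 gaps: 24c + 23·32 = 2536.
24c = 2536 − 736 = 1800, so c = 75 px.
Span of 21: 21·75 + 20·32 = 1575 + 640 = 2215 px.
2215 − 3·36 = 2107; ÷4 gives d = 526.75 px.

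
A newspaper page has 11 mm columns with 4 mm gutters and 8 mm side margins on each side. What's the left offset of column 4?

Each column+gutter stride is 15 mm; 3 of them past the 8 mm margin is 8 + 45 = 53 mm.

53 mm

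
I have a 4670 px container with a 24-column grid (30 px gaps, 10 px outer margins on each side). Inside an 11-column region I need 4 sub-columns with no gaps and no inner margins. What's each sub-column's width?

528.75 px

Take off 20 px of margins, leaving 4650 px.
4650 − 23·30 = 3960; ÷24 gives c = 165 px.
Span of 11: 11·165 + 10·30 = 1815 + 300 = 2115 px.
With no gaps, each column is 2115/4 = 528.75 px.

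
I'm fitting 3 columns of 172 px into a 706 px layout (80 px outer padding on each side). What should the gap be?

15 px

Take off 160 px of margins, leaving 546 px.
Columns use 516 px, leaving 30 px across 2 gaps = 15 px each.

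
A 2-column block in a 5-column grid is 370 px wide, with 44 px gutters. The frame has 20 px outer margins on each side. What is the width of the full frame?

1031 px

370 − 1·44 = 326; ÷2 gives c = 163 px.
Frame = 2·20 + 5·163 + 4·44 = 40 + 815 + 176 = 1031 px.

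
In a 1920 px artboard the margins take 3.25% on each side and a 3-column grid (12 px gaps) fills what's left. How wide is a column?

Each margin = 3.25% of 1920 = 62.4 px; content = 1920 − 2·62.4 = 1795.2 px.
1795.2 − 2·12 = 1771.2; ÷3 gives c = 590.4 px.

590.4 px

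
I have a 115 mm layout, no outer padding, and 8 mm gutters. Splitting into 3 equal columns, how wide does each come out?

Subtracting 2 gutters of 8 leaves 99 for 3 columns, so c = 33 mm.

33 mm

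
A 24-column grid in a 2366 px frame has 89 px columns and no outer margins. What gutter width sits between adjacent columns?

Columns use 2136 px, leaving 230 px across 23 gutters = 10 px each.

10 px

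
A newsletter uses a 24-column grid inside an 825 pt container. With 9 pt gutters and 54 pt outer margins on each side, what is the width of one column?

Inside the margins: 825 − 108 = 717 pt.
24c + 23·9 = 717 → 24c = 510 → c = 21.25 pt.

21.25 pt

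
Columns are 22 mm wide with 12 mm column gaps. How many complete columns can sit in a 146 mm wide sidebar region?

k columns need k·22 + (k−1)·12 = k·34 − 12.
k·34 − 12 ≤ 146 → k ≤ 158 / 34 ≈ 4.65, so k = 4.

4 columns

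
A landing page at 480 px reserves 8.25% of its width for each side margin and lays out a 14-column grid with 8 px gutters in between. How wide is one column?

Each margin = 8.25% of 480 = 39.6 px; content = 480 − 2·39.6 = 400.8 px.
14 columns + 13 gutters: 14c + 13·8 = 400.8.
14c = 400.8 − 104 = 296.8, so c = 21.2 px.

21.2 px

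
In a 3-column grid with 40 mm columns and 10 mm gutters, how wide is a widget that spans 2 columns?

2-column span = 2·40 + 1·10 = 90 mm.

90 mm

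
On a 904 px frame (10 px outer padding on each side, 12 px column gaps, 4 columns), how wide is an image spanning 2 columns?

Subtract both margins: 904 − 2·10 = 884 px.
Subtracting 3 column gaps of 12 leaves 848 for 4 columns, so c = 212 px.
2-column span = 2·212 + 1·12 = 436 px.

436 px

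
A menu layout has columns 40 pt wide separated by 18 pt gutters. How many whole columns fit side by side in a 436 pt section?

k columns need k·40 + (k−1)·18 = k·58 − 18.
k·58 − 18 ≤ 436 → k ≤ 454 / 58 ≈ 7.83, so k = 7.

7 columns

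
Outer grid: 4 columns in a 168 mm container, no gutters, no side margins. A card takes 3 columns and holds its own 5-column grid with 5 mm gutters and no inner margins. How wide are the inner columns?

4c = 168 → c = 42 mm.
3-column span = 3·42 = 126 mm.
5d + 4·5 = 126 → 5d = 106 → d = 21.2 mm.

21.2 mm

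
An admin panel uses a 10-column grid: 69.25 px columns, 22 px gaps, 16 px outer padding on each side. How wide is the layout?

Total width: 2·16 + 10·69.25 + 9·22 = 922.5 px.

922.5 px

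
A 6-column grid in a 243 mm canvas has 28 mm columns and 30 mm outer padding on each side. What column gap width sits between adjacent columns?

Content width = 243 − 2·30 = 183 mm.
6 columns take 6·28 = 168 mm; remaining 15 splits into 5 column gaps.
g = 15 / 5 = 3 mm.

3 mm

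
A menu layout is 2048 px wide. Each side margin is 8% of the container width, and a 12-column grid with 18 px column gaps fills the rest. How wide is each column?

126.86 px

Each margin = 8% of 2048 = 163.84 px; content = 2048 − 2·163.84 = 1720.32 px.
12c + 11·18 = 1720.32 → 12c = 1522.32 → c = 126.86 px.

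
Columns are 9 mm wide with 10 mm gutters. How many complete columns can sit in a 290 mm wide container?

15 columns

15 columns: 15·9 + 14·10 = 275 mm ≤ 290.
16 columns: 294 mm > 290. So 15.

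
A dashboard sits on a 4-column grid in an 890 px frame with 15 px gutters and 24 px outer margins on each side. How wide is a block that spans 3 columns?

627.75 px

Content width = 890 − 2·24 = 842 px.
4c + 3·15 = 842 → 4c = 797 → c = 199.25 px.
3 columns plus 2 gutters: 597.75 + 30 = 627.75 px.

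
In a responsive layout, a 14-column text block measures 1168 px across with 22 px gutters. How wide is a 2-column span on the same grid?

148 px

Subtracting 13 gutters of 22 leaves 882 for 14 columns, so c = 63 px.
2-column span = 2·63 + 1·22 = 148 px.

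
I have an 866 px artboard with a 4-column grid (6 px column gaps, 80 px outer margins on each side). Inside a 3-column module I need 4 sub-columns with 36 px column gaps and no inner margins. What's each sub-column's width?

Take off 160 px of margins, leaving 706 px.
Subtracting 3 column gaps of 6 leaves 688 for 4 columns, so c = 172 px.
Span of 3: 3·172 + 2·6 = 516 + 12 = 528 px.
Subtracting 3 column gaps of 36 leaves 420 for 4 columns, so d = 105 px.

105 px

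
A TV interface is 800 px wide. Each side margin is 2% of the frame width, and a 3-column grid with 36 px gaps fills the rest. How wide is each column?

Each margin = 2% of 800 = 16 px; content = 800 − 2·16 = 768 px.
3c + 2·36 = 768 → 3c = 696 → c = 232 px.

232 px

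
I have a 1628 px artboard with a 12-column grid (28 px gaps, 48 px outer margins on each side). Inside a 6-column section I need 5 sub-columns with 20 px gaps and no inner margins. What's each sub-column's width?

134.4 px

Inside the margins: 1628 − 96 = 1532 px.
1532 − 11·28 = 1224; ÷12 gives c = 102 px.
Span of 6: 6·102 + 5·28 = 612 + 140 = 752 px.
752 − 4·20 = 672; ÷5 gives d = 134.4 px.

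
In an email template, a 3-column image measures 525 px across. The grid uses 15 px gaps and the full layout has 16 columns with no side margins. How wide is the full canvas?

2865 px

3c + 2·15 = 525 → 3c = 495 → c = 165 px.
Total width: 16·165 + 15·15 = 2865 px.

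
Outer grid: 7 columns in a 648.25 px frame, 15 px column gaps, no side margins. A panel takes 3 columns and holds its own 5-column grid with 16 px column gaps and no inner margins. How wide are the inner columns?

41.05 px

648.25 − 6·15 = 558.25; ÷7 gives c = 79.75 px.
3 columns plus 2 column gaps: 239.25 + 30 = 269.25 px.
269.25 − 4·16 = 205.25; ÷5 gives d = 41.05 px.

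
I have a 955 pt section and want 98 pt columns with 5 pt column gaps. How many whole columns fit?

Each extra column adds 98 + 5 = 103 pt.
(955 + 5) / 103 = 9.32, so 9 columns fit.

9 columns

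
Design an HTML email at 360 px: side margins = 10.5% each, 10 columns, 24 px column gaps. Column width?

Each margin = 10.5% of 360 = 37.8 px; content = 360 − 2·37.8 = 284.4 px.
10c + 9·24 = 284.4 → 10c = 68.4 → c = 6.84 px.

6.84 px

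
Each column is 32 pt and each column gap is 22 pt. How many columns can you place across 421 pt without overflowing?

k columns need k·32 + (k−1)·22 = k·54 − 22.
k·54 − 22 ≤ 421 → k ≤ 443 / 54 ≈ 8.20, so k = 8.

8 columns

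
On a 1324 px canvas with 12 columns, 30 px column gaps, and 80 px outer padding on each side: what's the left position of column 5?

478 px

Inside the margins: 1324 − 160 = 1164 px.
1164 − 11·30 = 834; ÷12 gives c = 69.5 px.
Each column+gutter stride is 99.5 px; 4 of them past the 80 px margin is 80 + 398 = 478 px.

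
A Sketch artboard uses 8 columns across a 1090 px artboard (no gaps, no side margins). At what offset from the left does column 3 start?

272.5 px

8c = 1090 → c = 136.25 px.
No margin, so column 3 starts at 2·(column + gutter) = 2·136.25 = 272.5 px.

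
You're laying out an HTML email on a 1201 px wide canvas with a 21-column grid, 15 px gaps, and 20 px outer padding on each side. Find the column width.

41 px

Subtract both margins: 1201 − 2·20 = 1161 px.
Subtracting 20 gaps of 15 leaves 861 for 21 columns, so c = 41 px.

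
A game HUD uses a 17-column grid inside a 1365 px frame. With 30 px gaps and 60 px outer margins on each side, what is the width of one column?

Subtract both margins: 1365 − 2·60 = 1245 px.
17c + 16·30 = 1245 → 17c = 765 → c = 45 px.

45 px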